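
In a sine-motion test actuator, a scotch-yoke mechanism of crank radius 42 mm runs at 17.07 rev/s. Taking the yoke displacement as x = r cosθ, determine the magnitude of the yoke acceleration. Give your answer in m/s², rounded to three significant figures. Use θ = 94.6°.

38.7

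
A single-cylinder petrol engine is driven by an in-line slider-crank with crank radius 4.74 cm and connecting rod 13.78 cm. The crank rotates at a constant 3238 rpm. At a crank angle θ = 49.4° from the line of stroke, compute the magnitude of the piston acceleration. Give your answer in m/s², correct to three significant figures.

ω = 2π·3238/60 = 339.1 rad/s
x(θ) = r cosθ + √(L² − r² sin²θ); with ω constant, a = ω²·d²x/dθ².
d²x/dθ² = −r cosθ − r²(cos2θ)/√u − r⁴ sin²2θ/(4u^{3/2}),  u = L² − r² sin²θ = 0.0176936 m².
Substituting r = 0.0474 m, L = 0.1378 m, θ = 49.4°: d²x/dθ² = -0.028786 m.
a = ω²·d²x/dθ² = (339.1)²·(-0.028786) = -3309.8 m/s²;  |a| = 3309.8 m/s².

3310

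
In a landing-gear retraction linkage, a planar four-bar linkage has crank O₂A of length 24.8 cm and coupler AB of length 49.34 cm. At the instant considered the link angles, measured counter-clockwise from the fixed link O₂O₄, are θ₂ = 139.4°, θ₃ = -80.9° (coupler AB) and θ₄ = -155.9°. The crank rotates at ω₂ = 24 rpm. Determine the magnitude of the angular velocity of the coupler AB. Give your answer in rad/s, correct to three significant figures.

ω₂ = 2.513 rad/s (from 24 rpm).
Differentiating the loop-closure r₂e^{iθ₂}+r₃e^{iθ₃}=r₁+r₄e^{iθ₄} gives r₂ω₂e^{iθ₂}+r₃ω₃e^{iθ₃}=r₄ω₄e^{iθ₄}.
Eliminating the other unknown: ω₃ = r₂ω₂ sin(θ₄−θ₂) / [r₃ sin(θ₃−θ₄)].
Numerator sine = +0.90408; denominator sine = +0.96593.
Result = 0.248·2.513·(+0.90408) / (0.4934·(+0.96593)) = +1.1824 rad/s; magnitude 1.1824 rad/s.

1.18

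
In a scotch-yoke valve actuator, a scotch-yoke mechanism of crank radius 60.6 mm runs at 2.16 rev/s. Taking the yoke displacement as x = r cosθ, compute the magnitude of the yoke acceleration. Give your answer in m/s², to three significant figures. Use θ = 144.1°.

9.04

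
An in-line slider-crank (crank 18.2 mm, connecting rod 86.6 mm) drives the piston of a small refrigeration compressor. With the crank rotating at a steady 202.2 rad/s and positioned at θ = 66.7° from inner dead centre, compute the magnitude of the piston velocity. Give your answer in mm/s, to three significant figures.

ω = 202.2 rad/s
For an in-line slider-crank, x = r cosθ + √(L² − r² sin²θ), so v = −rω sinθ·[1 + r cosθ/√(L² − r² sin²θ)].
With r = 0.0182 m, L = 0.0866 m, θ = 66.7°: √(L² − r² sin²θ) = 0.084971 m.
v = −0.0182·202.2·0.91845·[1 + 0.0182·0.39555/0.084971] = -3.6663 m/s.
|v| = 3.6663 m/s = 3666.3 mm/s.

3670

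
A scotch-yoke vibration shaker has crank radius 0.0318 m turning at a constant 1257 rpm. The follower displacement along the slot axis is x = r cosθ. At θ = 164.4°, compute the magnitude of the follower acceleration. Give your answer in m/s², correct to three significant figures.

531

ω = 131.6 rad/s (from 1257 rpm).
x = r cosθ ⇒ ẍ = −rω² cosθ (ω constant).
|a| = rω²|cosθ| = 0.0318·(131.6)²·|cos 164.4°| = 530.71 m/s².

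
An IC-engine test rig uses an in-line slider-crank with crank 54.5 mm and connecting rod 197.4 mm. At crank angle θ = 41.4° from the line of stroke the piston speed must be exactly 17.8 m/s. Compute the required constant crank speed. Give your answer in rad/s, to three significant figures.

408

For an in-line slider-crank, |v_piston| = rω|sinθ|·[1 + r cosθ/√(L² − r² sin²θ)].
With r = 0.0545 m, L = 0.1974 m, θ = 41.4°: the bracketed kinematic factor |dx/dθ| = 0.043633 m.
ω = v/|dx/dθ| = 17.8/0.043633 = 407.95 rad/s.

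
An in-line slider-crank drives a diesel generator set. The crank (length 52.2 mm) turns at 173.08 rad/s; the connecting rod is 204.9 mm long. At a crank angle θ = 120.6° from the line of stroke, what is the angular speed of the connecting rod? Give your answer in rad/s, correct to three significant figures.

ω = 173.1 rad/s
The rod makes angle φ with the slider axis where L sinφ = r sinθ; differentiating, L cosφ·φ̇ = r ω cosθ.
L cosφ = √(L² − r² sin²θ) = 0.19991 m.
|ω_rod| = r ω |cosθ| / √(L² − r² sin²θ) = 0.0522·173.1·0.50904/0.19991 = 23.005 rad/s.

23.0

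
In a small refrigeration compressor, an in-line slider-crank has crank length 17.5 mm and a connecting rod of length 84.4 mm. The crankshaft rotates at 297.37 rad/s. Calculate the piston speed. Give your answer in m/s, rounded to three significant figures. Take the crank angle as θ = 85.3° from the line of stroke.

5.28

ω = 297.4 rad/s
For an in-line slider-crank, x = r cosθ + √(L² − r² sin²θ), so v = −rω sinθ·[1 + r cosθ/√(L² − r² sin²θ)].
With r = 0.0175 m, L = 0.0844 m, θ = 85.3°: √(L² − r² sin²θ) = 0.082578 m.
v = −0.0175·297.4·0.99664·[1 + 0.0175·0.08194/0.082578] = -5.2765 m/s.
|v| = 5.2765 m/s.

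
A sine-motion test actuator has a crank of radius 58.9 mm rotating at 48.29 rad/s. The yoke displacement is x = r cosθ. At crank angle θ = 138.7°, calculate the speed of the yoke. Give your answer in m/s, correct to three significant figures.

ω = 48.29 rad/s
x = r cosθ ⇒ ẋ = −rω sinθ.
|v| = rω|sinθ| = 0.0589·48.29·|sin 138.7°| = 1.8772 m/s.

1.88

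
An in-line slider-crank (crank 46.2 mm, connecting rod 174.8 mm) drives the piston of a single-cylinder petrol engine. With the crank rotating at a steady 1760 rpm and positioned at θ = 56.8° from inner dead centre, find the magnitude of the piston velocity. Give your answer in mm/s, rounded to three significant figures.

8180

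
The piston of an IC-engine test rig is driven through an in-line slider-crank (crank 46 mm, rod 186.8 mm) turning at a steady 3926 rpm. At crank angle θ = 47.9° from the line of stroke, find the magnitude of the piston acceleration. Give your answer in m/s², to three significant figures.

ω = 2π·3926/60 = 411.1 rad/s
x(θ) = r cosθ + √(L² − r² sin²θ); with ω constant, a = ω²·d²x/dθ².
d²x/dθ² = −r cosθ − r²(cos2θ)/√u − r⁴ sin²2θ/(4u^{3/2}),  u = L² − r² sin²θ = 0.0337293 m².
Substituting r = 0.046 m, L = 0.1868 m, θ = 47.9°: d²x/dθ² = -0.029854 m.
a = ω²·d²x/dθ² = (411.1)²·(-0.029854) = -5046.2 m/s²;  |a| = 5046.2 m/s².

5050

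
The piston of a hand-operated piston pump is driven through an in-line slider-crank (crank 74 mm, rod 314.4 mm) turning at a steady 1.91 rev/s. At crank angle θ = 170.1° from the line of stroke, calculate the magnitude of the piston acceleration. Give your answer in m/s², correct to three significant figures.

ω = 2π·1.91 = 12 rad/s
x(θ) = r cosθ + √(L² − r² sin²θ); with ω constant, a = ω²·d²x/dθ².
d²x/dθ² = −r cosθ − r²(cos2θ)/√u − r⁴ sin²2θ/(4u^{3/2}),  u = L² − r² sin²θ = 0.0986855 m².
Substituting r = 0.074 m, L = 0.3144 m, θ = 170.1°: d²x/dθ² = +0.056469 m.
a = ω²·d²x/dθ² = (12)²·(+0.056469) = +8.1328 m/s²;  |a| = 8.1328 m/s².

8.13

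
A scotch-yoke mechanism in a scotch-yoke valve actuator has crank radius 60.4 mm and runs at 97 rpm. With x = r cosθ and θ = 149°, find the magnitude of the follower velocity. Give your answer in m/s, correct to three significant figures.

0.316

ω = 10.16 rad/s (from 97 rpm).
x = r cosθ ⇒ ẋ = −rω sinθ.
|v| = rω|sinθ| = 0.0604·10.16·|sin 149°| = 0.31599 m/s.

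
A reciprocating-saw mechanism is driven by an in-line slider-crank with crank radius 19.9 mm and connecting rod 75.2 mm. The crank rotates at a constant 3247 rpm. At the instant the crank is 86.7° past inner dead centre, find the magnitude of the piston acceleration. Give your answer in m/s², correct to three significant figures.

ω = 2π·3247/60 = 340 rad/s
x(θ) = r cosθ + √(L² − r² sin²θ); with ω constant, a = ω²·d²x/dθ².
d²x/dθ² = −r cosθ − r²(cos2θ)/√u − r⁴ sin²2θ/(4u^{3/2}),  u = L² − r² sin²θ = 0.00526034 m².
Substituting r = 0.0199 m, L = 0.0752 m, θ = 86.7°: d²x/dθ² = +0.004277 m.
a = ω²·d²x/dθ² = (340)²·(+0.004277) = +494.5 m/s²;  |a| = 494.5 m/s².

494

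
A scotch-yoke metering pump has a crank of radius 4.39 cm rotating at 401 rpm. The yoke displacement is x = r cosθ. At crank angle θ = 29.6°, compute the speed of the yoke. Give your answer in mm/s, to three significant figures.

ω = 41.99 rad/s (from 401 rpm).
x = r cosθ ⇒ ẋ = −rω sinθ.
|v| = rω|sinθ| = 0.0439·41.99·|sin 29.6°| = 0.91057 m/s = 910.57 mm/s.

911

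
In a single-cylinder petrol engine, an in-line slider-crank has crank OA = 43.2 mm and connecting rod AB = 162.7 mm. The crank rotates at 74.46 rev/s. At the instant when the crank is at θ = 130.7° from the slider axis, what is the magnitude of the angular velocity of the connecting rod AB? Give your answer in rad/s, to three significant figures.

ω = 467.8 rad/s (converted from 74.46 rev/s).
The rod makes angle φ with the slider axis where L sinφ = r sinθ; differentiating, L cosφ·φ̇ = r ω cosθ.
L cosφ = √(L² − r² sin²θ) = 0.15937 m.
|ω_rod| = r ω |cosθ| / √(L² − r² sin²θ) = 0.0432·467.8·0.65210/0.15937 = 82.698 rad/s.

82.7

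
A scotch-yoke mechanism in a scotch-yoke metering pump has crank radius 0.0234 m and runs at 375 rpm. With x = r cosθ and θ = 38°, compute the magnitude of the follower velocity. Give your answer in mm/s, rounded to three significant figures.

ω = 39.27 rad/s (from 375 rpm).
x = r cosθ ⇒ ẋ = −rω sinθ.
|v| = rω|sinθ| = 0.0234·39.27·|sin 38°| = 0.56574 m/s = 565.74 mm/s.

566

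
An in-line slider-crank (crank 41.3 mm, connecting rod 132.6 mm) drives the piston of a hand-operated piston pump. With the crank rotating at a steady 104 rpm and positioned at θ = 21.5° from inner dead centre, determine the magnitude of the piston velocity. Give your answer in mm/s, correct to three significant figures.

213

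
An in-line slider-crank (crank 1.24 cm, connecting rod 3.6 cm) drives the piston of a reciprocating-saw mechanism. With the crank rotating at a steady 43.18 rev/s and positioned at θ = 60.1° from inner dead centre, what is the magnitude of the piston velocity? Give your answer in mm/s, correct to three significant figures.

3440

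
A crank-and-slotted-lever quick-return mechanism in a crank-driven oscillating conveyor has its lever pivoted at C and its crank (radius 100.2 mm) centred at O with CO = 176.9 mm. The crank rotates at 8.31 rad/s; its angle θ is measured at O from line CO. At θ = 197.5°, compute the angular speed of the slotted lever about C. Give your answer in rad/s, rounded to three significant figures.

7.58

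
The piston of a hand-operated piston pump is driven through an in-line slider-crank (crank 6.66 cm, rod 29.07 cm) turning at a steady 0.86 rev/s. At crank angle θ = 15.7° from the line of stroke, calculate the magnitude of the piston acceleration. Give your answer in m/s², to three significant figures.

2.25

ω = 2π·0.86 = 5.404 rad/s
x(θ) = r cosθ + √(L² − r² sin²θ); with ω constant, a = ω²·d²x/dθ².
d²x/dθ² = −r cosθ − r²(cos2θ)/√u − r⁴ sin²2θ/(4u^{3/2}),  u = L² − r² sin²θ = 0.0841817 m².
Substituting r = 0.0666 m, L = 0.2907 m, θ = 15.7°: d²x/dθ² = -0.077219 m.
a = ω²·d²x/dθ² = (5.404)²·(-0.077219) = -2.2546 m/s²;  |a| = 2.2546 m/s².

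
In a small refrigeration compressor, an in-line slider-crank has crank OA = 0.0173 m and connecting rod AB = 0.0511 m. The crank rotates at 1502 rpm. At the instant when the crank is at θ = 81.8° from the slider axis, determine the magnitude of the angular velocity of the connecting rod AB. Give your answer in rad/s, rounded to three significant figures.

8.06

ω = 157.3 rad/s (converted from 1502 rpm).
The rod makes angle φ with the slider axis where L sinφ = r sinθ; differentiating, L cosφ·φ̇ = r ω cosθ.
L cosφ = √(L² − r² sin²θ) = 0.048146 m.
|ω_rod| = r ω |cosθ| / √(L² − r² sin²θ) = 0.0173·157.3·0.14263/0.048146 = 8.0611 rad/s.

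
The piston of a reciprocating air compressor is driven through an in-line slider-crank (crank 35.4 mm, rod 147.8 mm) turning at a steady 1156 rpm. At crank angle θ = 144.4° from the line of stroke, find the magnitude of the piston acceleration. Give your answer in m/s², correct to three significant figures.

380

ω = 2π·1156/60 = 121.1 rad/s
x(θ) = r cosθ + √(L² − r² sin²θ); with ω constant, a = ω²·d²x/dθ².
d²x/dθ² = −r cosθ − r²(cos2θ)/√u − r⁴ sin²2θ/(4u^{3/2}),  u = L² − r² sin²θ = 0.0214202 m².
Substituting r = 0.0354 m, L = 0.1478 m, θ = 144.4°: d²x/dθ² = +0.025912 m.
a = ω²·d²x/dθ² = (121.1)²·(+0.025912) = +379.73 m/s²;  |a| = 379.73 m/s².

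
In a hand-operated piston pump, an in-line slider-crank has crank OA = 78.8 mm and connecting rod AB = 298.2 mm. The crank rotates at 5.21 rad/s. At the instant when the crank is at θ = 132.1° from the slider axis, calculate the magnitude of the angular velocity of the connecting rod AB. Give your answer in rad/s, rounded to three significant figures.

ω = 5.21 rad/s
The rod makes angle φ with the slider axis where L sinφ = r sinθ; differentiating, L cosφ·φ̇ = r ω cosθ.
L cosφ = √(L² − r² sin²θ) = 0.29241 m.
|ω_rod| = r ω |cosθ| / √(L² − r² sin²θ) = 0.0788·5.21·0.67043/0.29241 = 0.94128 rad/s.

0.941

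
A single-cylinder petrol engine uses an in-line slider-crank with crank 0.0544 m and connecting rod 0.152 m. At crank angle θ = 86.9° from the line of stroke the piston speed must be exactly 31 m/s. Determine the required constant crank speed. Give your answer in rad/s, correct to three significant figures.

559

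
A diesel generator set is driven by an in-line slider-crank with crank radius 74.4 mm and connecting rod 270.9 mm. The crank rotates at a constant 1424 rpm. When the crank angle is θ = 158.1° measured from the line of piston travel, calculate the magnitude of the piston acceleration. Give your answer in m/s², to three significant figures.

ω = 2π·1424/60 = 149.1 rad/s
x(θ) = r cosθ + √(L² − r² sin²θ); with ω constant, a = ω²·d²x/dθ².
d²x/dθ² = −r cosθ − r²(cos2θ)/√u − r⁴ sin²2θ/(4u^{3/2}),  u = L² − r² sin²θ = 0.0726167 m².
Substituting r = 0.0744 m, L = 0.2709 m, θ = 158.1°: d²x/dθ² = +0.054018 m.
a = ω²·d²x/dθ² = (149.1)²·(+0.054018) = +1201.2 m/s²;  |a| = 1201.2 m/s².

1200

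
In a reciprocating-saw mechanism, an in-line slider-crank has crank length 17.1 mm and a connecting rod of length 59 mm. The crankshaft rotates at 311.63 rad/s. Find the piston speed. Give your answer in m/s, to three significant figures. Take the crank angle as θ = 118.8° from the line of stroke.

ω = 311.6 rad/s
For an in-line slider-crank, x = r cosθ + √(L² − r² sin²θ), so v = −rω sinθ·[1 + r cosθ/√(L² − r² sin²θ)].
With r = 0.0171 m, L = 0.059 m, θ = 118.8°: √(L² − r² sin²θ) = 0.057065 m.
v = −0.0171·311.6·0.87631·[1 + 0.0171·-0.48175/0.057065] = -3.9956 m/s.
|v| = 3.9956 m/s.

4.00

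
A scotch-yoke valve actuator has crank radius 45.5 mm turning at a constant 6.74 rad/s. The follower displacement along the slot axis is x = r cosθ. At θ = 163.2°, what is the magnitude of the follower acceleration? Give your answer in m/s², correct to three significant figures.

ω = 6.74 rad/s
x = r cosθ ⇒ ẍ = −rω² cosθ (ω constant).
|a| = rω²|cosθ| = 0.0455·(6.74)²·|cos 163.2°| = 1.9787 m/s².

1.98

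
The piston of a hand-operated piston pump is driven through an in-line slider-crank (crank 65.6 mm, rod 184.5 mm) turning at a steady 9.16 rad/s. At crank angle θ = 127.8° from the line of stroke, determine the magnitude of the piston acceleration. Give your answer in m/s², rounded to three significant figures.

3.82

ω = 9.16 rad/s
x(θ) = r cosθ + √(L² − r² sin²θ); with ω constant, a = ω²·d²x/dθ².
d²x/dθ² = −r cosθ − r²(cos2θ)/√u − r⁴ sin²2θ/(4u^{3/2}),  u = L² − r² sin²θ = 0.0313535 m².
Substituting r = 0.0656 m, L = 0.1845 m, θ = 127.8°: d²x/dθ² = +0.045468 m.
a = ω²·d²x/dθ² = (9.16)²·(+0.045468) = +3.815 m/s²;  |a| = 3.815 m/s².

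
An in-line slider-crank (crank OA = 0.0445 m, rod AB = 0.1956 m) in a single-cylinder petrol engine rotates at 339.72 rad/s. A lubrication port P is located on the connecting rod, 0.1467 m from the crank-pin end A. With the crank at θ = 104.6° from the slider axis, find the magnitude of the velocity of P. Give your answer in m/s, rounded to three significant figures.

14.0

ω = 339.7 rad/s.  Crank-pin speed |V_A| = rω = 15.118 m/s, perpendicular to OA.
Rod angle: sinφ = −(r/L) sinθ ⇒ φ = -12.718°; ω_rod = −rω cosθ/√(L²−r²sin²θ) = +19.972 rad/s.
V_P = V_A + ω_rod × AP, with AP = 0.1467 m along the rod.
Components: V_Px = −rω sinθ − a·ω_rod·sinφ = -13.984 m/s;  V_Py = rω cosθ + a·ω_rod·cosφ = -0.95267 m/s.
|V_P| = √(V_Px² + V_Py²) = 14.017 m/s.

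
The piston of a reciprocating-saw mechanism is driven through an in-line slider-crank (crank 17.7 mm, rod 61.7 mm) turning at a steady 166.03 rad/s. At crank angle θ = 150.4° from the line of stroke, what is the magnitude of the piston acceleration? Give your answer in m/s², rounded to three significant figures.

350

ω = 166 rad/s
x(θ) = r cosθ + √(L² − r² sin²θ); with ω constant, a = ω²·d²x/dθ².
d²x/dθ² = −r cosθ − r²(cos2θ)/√u − r⁴ sin²2θ/(4u^{3/2}),  u = L² − r² sin²θ = 0.00373045 m².
Substituting r = 0.0177 m, L = 0.0617 m, θ = 150.4°: d²x/dθ² = +0.012684 m.
a = ω²·d²x/dθ² = (166)²·(+0.012684) = +349.65 m/s²;  |a| = 349.65 m/s².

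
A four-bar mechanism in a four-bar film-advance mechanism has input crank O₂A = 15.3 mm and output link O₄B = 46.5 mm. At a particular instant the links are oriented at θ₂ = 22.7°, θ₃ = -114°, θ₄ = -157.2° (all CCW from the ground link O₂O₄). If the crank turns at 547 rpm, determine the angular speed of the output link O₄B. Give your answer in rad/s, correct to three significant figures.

ω₂ = 57.28 rad/s (from 547 rpm).
Differentiating the loop-closure r₂e^{iθ₂}+r₃e^{iθ₃}=r₁+r₄e^{iθ₄} gives r₂ω₂e^{iθ₂}+r₃ω₃e^{iθ₃}=r₄ω₄e^{iθ₄}.
Eliminating the other unknown: ω₄ = r₂ω₂ sin(θ₂−θ₃) / [r₄ sin(θ₄−θ₃)].
Numerator sine = +0.68582; denominator sine = -0.68455.
Result = 0.0153·57.28·(+0.68582) / (0.0465·(-0.68455)) = -18.883 rad/s; magnitude 18.883 rad/s.

18.9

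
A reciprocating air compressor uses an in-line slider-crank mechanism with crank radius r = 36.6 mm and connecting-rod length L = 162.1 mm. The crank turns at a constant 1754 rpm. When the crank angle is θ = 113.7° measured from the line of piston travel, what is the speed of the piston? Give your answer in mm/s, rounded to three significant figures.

5580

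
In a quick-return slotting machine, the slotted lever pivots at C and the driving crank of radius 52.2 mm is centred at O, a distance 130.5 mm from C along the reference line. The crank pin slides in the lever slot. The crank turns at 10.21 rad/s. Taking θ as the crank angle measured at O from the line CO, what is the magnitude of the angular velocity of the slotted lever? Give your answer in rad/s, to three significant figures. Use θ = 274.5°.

1.60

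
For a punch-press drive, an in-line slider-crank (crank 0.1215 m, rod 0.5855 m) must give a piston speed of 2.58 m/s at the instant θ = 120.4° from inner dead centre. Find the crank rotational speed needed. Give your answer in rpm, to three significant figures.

For an in-line slider-crank, |v_piston| = rω|sinθ|·[1 + r cosθ/√(L² − r² sin²θ)].
With r = 0.1215 m, L = 0.5855 m, θ = 120.4°: the bracketed kinematic factor |dx/dθ| = 0.09361 m.
ω = v/|dx/dθ| = 2.58/0.09361 = 27.561 rad/s.
N = 60ω/(2π) = 263.19 rpm.

263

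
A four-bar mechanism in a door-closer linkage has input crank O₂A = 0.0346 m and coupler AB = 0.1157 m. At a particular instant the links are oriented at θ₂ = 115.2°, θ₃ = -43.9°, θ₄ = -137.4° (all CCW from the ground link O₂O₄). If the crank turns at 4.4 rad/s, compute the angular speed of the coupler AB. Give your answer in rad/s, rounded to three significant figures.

1.26

ω₂ = 4.4 rad/s
Differentiating the loop-closure r₂e^{iθ₂}+r₃e^{iθ₃}=r₁+r₄e^{iθ₄} gives r₂ω₂e^{iθ₂}+r₃ω₃e^{iθ₃}=r₄ω₄e^{iθ₄}.
Eliminating the other unknown: ω₃ = r₂ω₂ sin(θ₄−θ₂) / [r₃ sin(θ₃−θ₄)].
Numerator sine = +0.95424; denominator sine = +0.99813.
Result = 0.0346·4.4·(+0.95424) / (0.1157·(+0.99813)) = +1.258 rad/s; magnitude 1.258 rad/s.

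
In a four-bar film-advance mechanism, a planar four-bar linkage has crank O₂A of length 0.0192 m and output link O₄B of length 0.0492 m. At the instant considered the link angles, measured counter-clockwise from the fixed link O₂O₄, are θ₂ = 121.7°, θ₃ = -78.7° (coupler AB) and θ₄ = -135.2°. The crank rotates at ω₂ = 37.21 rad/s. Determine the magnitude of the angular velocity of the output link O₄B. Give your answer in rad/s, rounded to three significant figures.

ω₂ = 37.21 rad/s
Differentiating the loop-closure r₂e^{iθ₂}+r₃e^{iθ₃}=r₁+r₄e^{iθ₄} gives r₂ω₂e^{iθ₂}+r₃ω₃e^{iθ₃}=r₄ω₄e^{iθ₄}.
Eliminating the other unknown: ω₄ = r₂ω₂ sin(θ₂−θ₃) / [r₄ sin(θ₄−θ₃)].
Numerator sine = -0.34857; denominator sine = -0.83389.
Result = 0.0192·37.21·(-0.34857) / (0.0492·(-0.83389)) = +6.0699 rad/s; magnitude 6.0699 rad/s.

6.07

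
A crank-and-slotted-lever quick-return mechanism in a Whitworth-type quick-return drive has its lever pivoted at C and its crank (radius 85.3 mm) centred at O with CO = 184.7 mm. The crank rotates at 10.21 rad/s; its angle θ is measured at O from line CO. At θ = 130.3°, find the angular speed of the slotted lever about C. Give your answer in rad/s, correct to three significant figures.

ω = 10.21 rad/s
Crank pin A relative to C: A = (d + r cosθ, r sinθ); lever angle φ = atan2(r sinθ, d + r cosθ).
Differentiating tanφ: φ̇ = rω(d cosθ + r)/(d² + r² + 2dr cosθ).
d² + r² + 2dr cosθ = |CA|² = 0.02101 m²;  d cosθ + r = -0.034162 m.
|ω_lever| = |0.0853·10.21·-0.034162| / 0.02101 = 1.4161 rad/s.

1.42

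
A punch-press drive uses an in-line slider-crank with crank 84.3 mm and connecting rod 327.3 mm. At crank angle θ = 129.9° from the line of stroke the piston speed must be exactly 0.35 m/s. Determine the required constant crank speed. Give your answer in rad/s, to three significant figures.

For an in-line slider-crank, |v_piston| = rω|sinθ|·[1 + r cosθ/√(L² − r² sin²θ)].
With r = 0.0843 m, L = 0.3273 m, θ = 129.9°: the bracketed kinematic factor |dx/dθ| = 0.053772 m.
ω = v/|dx/dθ| = 0.35/0.053772 = 6.5089 rad/s.

6.51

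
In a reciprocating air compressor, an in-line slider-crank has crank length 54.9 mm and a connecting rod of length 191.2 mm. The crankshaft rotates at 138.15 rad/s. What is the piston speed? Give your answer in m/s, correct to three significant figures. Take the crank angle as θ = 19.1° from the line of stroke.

ω = 138.2 rad/s
For an in-line slider-crank, x = r cosθ + √(L² − r² sin²θ), so v = −rω sinθ·[1 + r cosθ/√(L² − r² sin²θ)].
With r = 0.0549 m, L = 0.1912 m, θ = 19.1°: √(L² − r² sin²θ) = 0.19035 m.
v = −0.0549·138.2·0.32722·[1 + 0.0549·0.94495/0.19035] = -3.1581 m/s.
|v| = 3.1581 m/s.

3.16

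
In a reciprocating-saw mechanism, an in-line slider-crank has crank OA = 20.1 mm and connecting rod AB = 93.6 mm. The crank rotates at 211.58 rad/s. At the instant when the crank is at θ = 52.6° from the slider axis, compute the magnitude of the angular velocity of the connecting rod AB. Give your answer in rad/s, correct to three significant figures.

28.0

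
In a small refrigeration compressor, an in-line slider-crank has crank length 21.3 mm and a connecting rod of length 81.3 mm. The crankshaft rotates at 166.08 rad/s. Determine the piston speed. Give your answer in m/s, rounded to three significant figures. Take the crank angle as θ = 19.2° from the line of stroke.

ω = 166.1 rad/s
For an in-line slider-crank, x = r cosθ + √(L² − r² sin²θ), so v = −rω sinθ·[1 + r cosθ/√(L² − r² sin²θ)].
With r = 0.0213 m, L = 0.0813 m, θ = 19.2°: √(L² − r² sin²θ) = 0.080998 m.
v = −0.0213·166.1·0.32887·[1 + 0.0213·0.94438/0.080998] = -1.4523 m/s.
|v| = 1.4523 m/s.

1.45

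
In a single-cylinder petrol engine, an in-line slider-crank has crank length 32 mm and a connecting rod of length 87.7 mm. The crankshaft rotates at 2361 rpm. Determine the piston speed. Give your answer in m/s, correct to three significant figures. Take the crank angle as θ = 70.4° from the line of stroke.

8.42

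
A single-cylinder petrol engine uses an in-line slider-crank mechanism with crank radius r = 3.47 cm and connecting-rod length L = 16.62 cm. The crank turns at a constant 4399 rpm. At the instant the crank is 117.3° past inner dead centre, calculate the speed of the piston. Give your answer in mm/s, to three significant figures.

ω = 2π·4399/60 = 460.7 rad/s
For an in-line slider-crank, x = r cosθ + √(L² − r² sin²θ), so v = −rω sinθ·[1 + r cosθ/√(L² − r² sin²θ)].
With r = 0.0347 m, L = 0.1662 m, θ = 117.3°: √(L² − r² sin²θ) = 0.16331 m.
v = −0.0347·460.7·0.88862·[1 + 0.0347·-0.45865/0.16331] = -12.82 m/s.
|v| = 12.82 m/s = 12820 mm/s.

12800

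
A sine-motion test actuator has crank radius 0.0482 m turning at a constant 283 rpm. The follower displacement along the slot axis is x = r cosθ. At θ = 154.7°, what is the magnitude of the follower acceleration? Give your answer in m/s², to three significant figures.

ω = 29.64 rad/s (from 283 rpm).
x = r cosθ ⇒ ẍ = −rω² cosθ (ω constant).
|a| = rω²|cosθ| = 0.0482·(29.64)²·|cos 154.7°| = 38.272 m/s².

38.3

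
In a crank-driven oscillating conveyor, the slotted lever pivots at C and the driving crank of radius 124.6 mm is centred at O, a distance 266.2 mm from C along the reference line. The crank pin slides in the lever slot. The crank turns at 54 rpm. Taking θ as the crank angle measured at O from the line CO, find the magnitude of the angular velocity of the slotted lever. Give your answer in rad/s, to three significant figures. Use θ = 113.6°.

0.212

ω = 5.655 rad/s (from 54 rpm).
Crank pin A relative to C: A = (d + r cosθ, r sinθ); lever angle φ = atan2(r sinθ, d + r cosθ).
Differentiating tanφ: φ̇ = rω(d cosθ + r)/(d² + r² + 2dr cosθ).
d² + r² + 2dr cosθ = |CA|² = 0.0598296 m²;  d cosθ + r = +0.018027 m.
|ω_lever| = |0.1246·5.655·+0.018027| / 0.0598296 = 0.2123 rad/s.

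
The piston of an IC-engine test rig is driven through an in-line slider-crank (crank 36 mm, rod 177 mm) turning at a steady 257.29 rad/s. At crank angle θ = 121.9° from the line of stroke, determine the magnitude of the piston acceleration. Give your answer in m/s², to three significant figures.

1470

ω = 257.3 rad/s
x(θ) = r cosθ + √(L² − r² sin²θ); with ω constant, a = ω²·d²x/dθ².
d²x/dθ² = −r cosθ − r²(cos2θ)/√u − r⁴ sin²2θ/(4u^{3/2}),  u = L² − r² sin²θ = 0.0303949 m².
Substituting r = 0.036 m, L = 0.177 m, θ = 121.9°: d²x/dθ² = +0.022242 m.
a = ω²·d²x/dθ² = (257.3)²·(+0.022242) = +1472.4 m/s²;  |a| = 1472.4 m/s².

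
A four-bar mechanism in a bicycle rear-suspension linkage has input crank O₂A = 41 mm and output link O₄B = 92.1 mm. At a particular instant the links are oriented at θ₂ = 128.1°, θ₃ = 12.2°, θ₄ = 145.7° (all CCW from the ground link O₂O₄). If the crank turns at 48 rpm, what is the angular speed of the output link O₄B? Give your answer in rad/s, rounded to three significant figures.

2.77

ω₂ = 5.027 rad/s (from 48 rpm).
Differentiating the loop-closure r₂e^{iθ₂}+r₃e^{iθ₃}=r₁+r₄e^{iθ₄} gives r₂ω₂e^{iθ₂}+r₃ω₃e^{iθ₃}=r₄ω₄e^{iθ₄}.
Eliminating the other unknown: ω₄ = r₂ω₂ sin(θ₂−θ₃) / [r₄ sin(θ₄−θ₃)].
Numerator sine = +0.89956; denominator sine = +0.72537.
Result = 0.041·5.027·(+0.89956) / (0.0921·(+0.72537)) = +2.775 rad/s; magnitude 2.775 rad/s.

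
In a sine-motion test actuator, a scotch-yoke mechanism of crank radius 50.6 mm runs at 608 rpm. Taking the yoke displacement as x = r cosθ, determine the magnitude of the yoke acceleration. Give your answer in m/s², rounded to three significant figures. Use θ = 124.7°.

ω = 63.67 rad/s (from 608 rpm).
x = r cosθ ⇒ ẍ = −rω² cosθ (ω constant).
|a| = rω²|cosθ| = 0.0506·(63.67)²·|cos 124.7°| = 116.77 m/s².

117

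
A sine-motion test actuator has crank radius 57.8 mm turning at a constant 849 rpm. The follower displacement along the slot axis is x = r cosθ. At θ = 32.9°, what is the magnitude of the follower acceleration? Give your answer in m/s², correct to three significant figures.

ω = 88.91 rad/s (from 849 rpm).
x = r cosθ ⇒ ẍ = −rω² cosθ (ω constant).
|a| = rω²|cosθ| = 0.0578·(88.91)²·|cos 32.9°| = 383.6 m/s².

384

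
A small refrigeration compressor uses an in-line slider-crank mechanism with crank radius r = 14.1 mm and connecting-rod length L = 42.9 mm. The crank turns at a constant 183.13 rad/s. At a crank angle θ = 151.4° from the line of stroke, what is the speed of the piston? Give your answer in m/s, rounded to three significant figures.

ω = 183.1 rad/s
For an in-line slider-crank, x = r cosθ + √(L² − r² sin²θ), so v = −rω sinθ·[1 + r cosθ/√(L² − r² sin²θ)].
With r = 0.0141 m, L = 0.0429 m, θ = 151.4°: √(L² − r² sin²θ) = 0.042366 m.
v = −0.0141·183.1·0.47869·[1 + 0.0141·-0.87798/0.042366] = -0.87486 m/s.
|v| = 0.87486 m/s.

0.875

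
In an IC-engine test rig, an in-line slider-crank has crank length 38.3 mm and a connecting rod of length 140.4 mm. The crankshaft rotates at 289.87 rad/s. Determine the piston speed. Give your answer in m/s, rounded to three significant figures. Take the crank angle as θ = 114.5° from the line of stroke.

8.92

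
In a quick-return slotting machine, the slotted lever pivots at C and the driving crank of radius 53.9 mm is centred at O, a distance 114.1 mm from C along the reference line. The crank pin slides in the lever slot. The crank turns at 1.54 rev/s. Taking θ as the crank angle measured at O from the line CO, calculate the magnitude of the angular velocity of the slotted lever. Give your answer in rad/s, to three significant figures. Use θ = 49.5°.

2.79

ω = 9.676 rad/s (from 1.54 rev/s).
Crank pin A relative to C: A = (d + r cosθ, r sinθ); lever angle φ = atan2(r sinθ, d + r cosθ).
Differentiating tanφ: φ̇ = rω(d cosθ + r)/(d² + r² + 2dr cosθ).
d² + r² + 2dr cosθ = |CA|² = 0.0239122 m²;  d cosθ + r = +0.128 m.
|ω_lever| = |0.0539·9.676·+0.128| / 0.0239122 = 2.7918 rad/s.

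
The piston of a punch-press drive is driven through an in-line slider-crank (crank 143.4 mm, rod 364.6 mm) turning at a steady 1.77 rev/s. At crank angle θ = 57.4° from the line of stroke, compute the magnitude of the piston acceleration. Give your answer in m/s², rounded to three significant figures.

6.72

ω = 2π·1.77 = 11.12 rad/s
x(θ) = r cosθ + √(L² − r² sin²θ); with ω constant, a = ω²·d²x/dθ².
d²x/dθ² = −r cosθ − r²(cos2θ)/√u − r⁴ sin²2θ/(4u^{3/2}),  u = L² − r² sin²θ = 0.118339 m².
Substituting r = 0.1434 m, L = 0.3646 m, θ = 57.4°: d²x/dθ² = -0.054326 m.
a = ω²·d²x/dθ² = (11.12)²·(-0.054326) = -6.7192 m/s²;  |a| = 6.7192 m/s².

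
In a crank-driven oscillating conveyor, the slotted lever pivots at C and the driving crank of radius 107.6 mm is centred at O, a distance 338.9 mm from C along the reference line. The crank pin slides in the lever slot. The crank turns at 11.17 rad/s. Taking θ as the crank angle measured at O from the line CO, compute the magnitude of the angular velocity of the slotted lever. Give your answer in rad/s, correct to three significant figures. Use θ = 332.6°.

ω = 11.17 rad/s
Crank pin A relative to C: A = (d + r cosθ, r sinθ); lever angle φ = atan2(r sinθ, d + r cosθ).
Differentiating tanφ: φ̇ = rω(d cosθ + r)/(d² + r² + 2dr cosθ).
d² + r² + 2dr cosθ = |CA|² = 0.19118 m²;  d cosθ + r = +0.40848 m.
|ω_lever| = |0.1076·11.17·+0.40848| / 0.19118 = 2.568 rad/s.

2.57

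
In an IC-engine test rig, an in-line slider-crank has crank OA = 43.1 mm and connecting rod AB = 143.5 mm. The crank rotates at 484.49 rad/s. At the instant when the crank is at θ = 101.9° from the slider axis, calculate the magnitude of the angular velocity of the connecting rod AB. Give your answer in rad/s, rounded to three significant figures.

31.4

ω = 484.5 rad/s
The rod makes angle φ with the slider axis where L sinφ = r sinθ; differentiating, L cosφ·φ̇ = r ω cosθ.
L cosφ = √(L² − r² sin²θ) = 0.13716 m.
|ω_rod| = r ω |cosθ| / √(L² − r² sin²θ) = 0.0431·484.5·0.20620/0.13716 = 31.392 rad/s.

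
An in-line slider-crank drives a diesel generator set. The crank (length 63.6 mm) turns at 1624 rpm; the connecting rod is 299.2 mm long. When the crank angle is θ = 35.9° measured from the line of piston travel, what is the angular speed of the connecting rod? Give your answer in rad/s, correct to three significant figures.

29.5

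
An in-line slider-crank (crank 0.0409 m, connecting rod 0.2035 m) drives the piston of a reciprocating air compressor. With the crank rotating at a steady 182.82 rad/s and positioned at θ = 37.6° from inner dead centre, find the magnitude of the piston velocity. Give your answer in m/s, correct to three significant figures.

5.29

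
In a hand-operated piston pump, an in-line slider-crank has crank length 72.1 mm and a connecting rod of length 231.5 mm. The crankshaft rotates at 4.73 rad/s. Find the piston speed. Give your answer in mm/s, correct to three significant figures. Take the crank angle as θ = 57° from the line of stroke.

ω = 4.73 rad/s
For an in-line slider-crank, x = r cosθ + √(L² − r² sin²θ), so v = −rω sinθ·[1 + r cosθ/√(L² − r² sin²θ)].
With r = 0.0721 m, L = 0.2315 m, θ = 57°: √(L² − r² sin²θ) = 0.22346 m.
v = −0.0721·4.73·0.83867·[1 + 0.0721·0.54464/0.22346] = -0.33627 m/s.
|v| = 0.33627 m/s = 336.27 mm/s.

336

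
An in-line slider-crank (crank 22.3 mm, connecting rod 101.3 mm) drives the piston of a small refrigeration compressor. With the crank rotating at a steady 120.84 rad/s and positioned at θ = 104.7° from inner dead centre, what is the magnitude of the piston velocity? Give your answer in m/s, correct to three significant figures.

2.46

ω = 120.8 rad/s
For an in-line slider-crank, x = r cosθ + √(L² − r² sin²θ), so v = −rω sinθ·[1 + r cosθ/√(L² − r² sin²θ)].
With r = 0.0223 m, L = 0.1013 m, θ = 104.7°: √(L² − r² sin²θ) = 0.098977 m.
v = −0.0223·120.8·0.96727·[1 + 0.0223·-0.25376/0.098977] = -2.4575 m/s.
|v| = 2.4575 m/s.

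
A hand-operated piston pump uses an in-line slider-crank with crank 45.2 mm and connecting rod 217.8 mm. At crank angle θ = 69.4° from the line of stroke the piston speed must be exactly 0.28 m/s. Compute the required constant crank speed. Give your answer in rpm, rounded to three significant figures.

58.8

For an in-line slider-crank, |v_piston| = rω|sinθ|·[1 + r cosθ/√(L² − r² sin²θ)].
With r = 0.0452 m, L = 0.2178 m, θ = 69.4°: the bracketed kinematic factor |dx/dθ| = 0.045459 m.
ω = v/|dx/dθ| = 0.28/0.045459 = 6.1594 rad/s.
N = 60ω/(2π) = 58.818 rpm.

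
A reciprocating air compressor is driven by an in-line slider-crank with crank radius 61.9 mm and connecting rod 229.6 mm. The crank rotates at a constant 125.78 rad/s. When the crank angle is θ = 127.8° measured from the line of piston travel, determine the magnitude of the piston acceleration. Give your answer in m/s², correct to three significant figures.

663

ω = 125.8 rad/s
x(θ) = r cosθ + √(L² − r² sin²θ); with ω constant, a = ω²·d²x/dθ².
d²x/dθ² = −r cosθ − r²(cos2θ)/√u − r⁴ sin²2θ/(4u^{3/2}),  u = L² − r² sin²θ = 0.0503239 m².
Substituting r = 0.0619 m, L = 0.2296 m, θ = 127.8°: d²x/dθ² = +0.041882 m.
a = ω²·d²x/dθ² = (125.8)²·(+0.041882) = +662.59 m/s²;  |a| = 662.59 m/s².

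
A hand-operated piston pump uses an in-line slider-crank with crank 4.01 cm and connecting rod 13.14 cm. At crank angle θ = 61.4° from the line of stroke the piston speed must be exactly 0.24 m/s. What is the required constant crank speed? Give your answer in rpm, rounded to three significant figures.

56.5

For an in-line slider-crank, |v_piston| = rω|sinθ|·[1 + r cosθ/√(L² − r² sin²θ)].
With r = 0.0401 m, L = 0.1314 m, θ = 61.4°: the bracketed kinematic factor |dx/dθ| = 0.040546 m.
ω = v/|dx/dθ| = 0.24/0.040546 = 5.9193 rad/s.
N = 60ω/(2π) = 56.525 rpm.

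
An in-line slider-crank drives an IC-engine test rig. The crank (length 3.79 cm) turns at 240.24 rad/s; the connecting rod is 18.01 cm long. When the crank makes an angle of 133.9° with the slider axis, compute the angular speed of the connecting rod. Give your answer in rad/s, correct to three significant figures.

35.5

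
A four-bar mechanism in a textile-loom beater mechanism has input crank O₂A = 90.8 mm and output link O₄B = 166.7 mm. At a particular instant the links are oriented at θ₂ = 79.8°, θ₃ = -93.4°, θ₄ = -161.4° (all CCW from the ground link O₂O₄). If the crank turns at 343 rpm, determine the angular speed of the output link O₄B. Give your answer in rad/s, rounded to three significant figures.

2.50

ω₂ = 35.92 rad/s (from 343 rpm).
Differentiating the loop-closure r₂e^{iθ₂}+r₃e^{iθ₃}=r₁+r₄e^{iθ₄} gives r₂ω₂e^{iθ₂}+r₃ω₃e^{iθ₃}=r₄ω₄e^{iθ₄}.
Eliminating the other unknown: ω₄ = r₂ω₂ sin(θ₂−θ₃) / [r₄ sin(θ₄−θ₃)].
Numerator sine = +0.11840; denominator sine = -0.92718.
Result = 0.0908·35.92·(+0.11840) / (0.1667·(-0.92718)) = -2.4985 rad/s; magnitude 2.4985 rad/s.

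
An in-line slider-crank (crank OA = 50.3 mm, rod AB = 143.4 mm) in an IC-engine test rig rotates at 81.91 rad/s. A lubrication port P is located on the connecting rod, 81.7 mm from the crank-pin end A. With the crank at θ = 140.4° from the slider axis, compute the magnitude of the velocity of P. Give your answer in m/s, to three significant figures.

ω = 81.91 rad/s.  Crank-pin speed |V_A| = rω = 4.1201 m/s, perpendicular to OA.
Rod angle: sinφ = −(r/L) sinθ ⇒ φ = -12.920°; ω_rod = −rω cosθ/√(L²−r²sin²θ) = +22.713 rad/s.
V_P = V_A + ω_rod × AP, with AP = 0.0817 m along the rod.
Components: V_Px = −rω sinθ − a·ω_rod·sinφ = -2.2113 m/s;  V_Py = rω cosθ + a·ω_rod·cosφ = -1.3659 m/s.
|V_P| = √(V_Px² + V_Py²) = 2.5992 m/s.

2.60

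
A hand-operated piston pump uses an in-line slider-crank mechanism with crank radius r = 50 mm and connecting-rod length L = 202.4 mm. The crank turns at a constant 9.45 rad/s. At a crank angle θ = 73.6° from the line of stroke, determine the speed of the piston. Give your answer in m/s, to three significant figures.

ω = 9.45 rad/s
For an in-line slider-crank, x = r cosθ + √(L² − r² sin²θ), so v = −rω sinθ·[1 + r cosθ/√(L² − r² sin²θ)].
With r = 0.05 m, L = 0.2024 m, θ = 73.6°: √(L² − r² sin²θ) = 0.19663 m.
v = −0.05·9.45·0.95931·[1 + 0.05·0.28234/0.19663] = -0.48582 m/s.
|v| = 0.48582 m/s.

0.486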